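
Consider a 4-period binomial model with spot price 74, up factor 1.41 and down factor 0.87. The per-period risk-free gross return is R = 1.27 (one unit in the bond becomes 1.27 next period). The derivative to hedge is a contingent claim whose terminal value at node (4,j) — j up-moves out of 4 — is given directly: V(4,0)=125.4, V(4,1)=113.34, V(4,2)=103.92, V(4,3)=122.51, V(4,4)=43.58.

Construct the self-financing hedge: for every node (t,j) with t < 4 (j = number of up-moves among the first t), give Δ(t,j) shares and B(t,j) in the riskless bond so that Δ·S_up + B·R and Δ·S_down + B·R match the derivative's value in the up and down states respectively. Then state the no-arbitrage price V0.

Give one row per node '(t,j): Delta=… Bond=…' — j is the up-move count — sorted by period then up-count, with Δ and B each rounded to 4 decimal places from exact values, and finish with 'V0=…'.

Since d<R<u, set p* = (R−d)/(u−d) = 0.7407; price each node as the discounted p*-expectation of its children.
Payoff layer (t=4): V(4,0)=125.4000, V(4,1)=113.3400, V(4,2)=103.9200, V(4,3)=122.5100, V(4,4)=43.5800
  t=3,j=0: stock 48.7292 → up 68.7082 (V=113.3400), down 42.3944 (V=125.4000). Price 91.7060; hedge Δ=-0.4583, bond B=114.0394.
  t=3,j=1: stock 78.9749 → up 111.3547 (V=103.9200), down 68.7082 (V=113.3400). Price 83.7498; hedge Δ=-0.2209, bond B=101.1942.
  t=3,j=2: stock 127.9939 → up 180.4714 (V=122.5100), down 111.3547 (V=103.9200). Price 92.6696; hedge Δ=0.2690, bond B=58.2437.
  t=3,j=3: stock 207.4384 → up 292.4881 (V=43.5800), down 180.4714 (V=122.5100). Price 50.4278; hedge Δ=-0.7046, bond B=196.5945.
  t=2,j=0: stock 56.0106 → up 78.9749 (V=83.7498), down 48.7292 (V=91.7060). Price 67.5689; hedge Δ=-0.2631, bond B=82.3027.
  t=2,j=1: stock 90.7758 → up 127.9939 (V=92.6696), down 78.9749 (V=83.7498). Price 71.1473; hedge Δ=0.1820, bond B=54.6291.
  t=2,j=2: stock 147.1194 → up 207.4384 (V=50.4278), down 127.9939 (V=92.6696). Price 48.3302; hedge Δ=-0.5317, bond B=126.5557.
  t=1,j=0: stock 64.3800 → up 90.7758 (V=71.1473), down 56.0106 (V=67.5689). Price 55.2910; hedge Δ=0.1029, bond B=48.6644.
  t=1,j=1: stock 104.3400 → up 147.1194 (V=48.3302), down 90.7758 (V=71.1473). Price 42.7132; hedge Δ=-0.4050, bond B=84.9670.
  t=0,j=0: stock 74.0000 → up 104.3400 (V=42.7132), down 64.3800 (V=55.2910). Price 36.2001; hedge Δ=-0.3148, bond B=59.4923.
Root portfolio cost Δ·74+B reproduces V0=36.2001.

(0,0): Delta=-0.3148 Bond=59.4923
(1,0): Delta=0.1029 Bond=48.6644
(1,1): Delta=-0.4050 Bond=84.9670
(2,0): Delta=-0.2631 Bond=82.3027
(2,1): Delta=0.1820 Bond=54.6291
(2,2): Delta=-0.5317 Bond=126.5557
(3,0): Delta=-0.4583 Bond=114.0394
(3,1): Delta=-0.2209 Bond=101.1942
(3,2): Delta=0.2690 Bond=58.2437
(3,3): Delta=-0.7046 Bond=196.5945
V0=36.2001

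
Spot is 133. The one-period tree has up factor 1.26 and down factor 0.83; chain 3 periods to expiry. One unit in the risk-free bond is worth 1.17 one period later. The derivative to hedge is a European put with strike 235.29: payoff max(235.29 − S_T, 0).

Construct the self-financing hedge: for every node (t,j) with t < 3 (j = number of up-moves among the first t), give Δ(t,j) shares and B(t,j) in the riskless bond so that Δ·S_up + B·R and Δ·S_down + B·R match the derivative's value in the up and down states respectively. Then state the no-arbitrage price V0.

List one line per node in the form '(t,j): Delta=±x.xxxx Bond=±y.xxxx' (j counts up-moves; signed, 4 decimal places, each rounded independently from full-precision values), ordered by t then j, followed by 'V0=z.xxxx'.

Risk-neutral probability p* = (R−d)/(u−d) = (1.17−0.83)/(1.26−0.83) = 0.7907.
Terminal payoffs: V(3,0)=159.2423, V(3,1)=119.8441, V(3,2)=60.0348, V(3,3)=0.0000
  t=2,j=0: stock 91.6237 → up 115.4459 (V=119.8441), down 76.0477 (V=159.2423). Price 109.4789; hedge Δ=-1.0000, bond B=201.1026.
  t=2,j=1: stock 139.0914 → up 175.2552 (V=60.0348), down 115.4459 (V=119.8441). Price 62.0112; hedge Δ=-1.0000, bond B=201.1026.
  t=2,j=2: stock 211.1508 → up 266.0500 (V=0.0000), down 175.2552 (V=60.0348). Price 10.7397; hedge Δ=-0.6612, bond B=150.3556.
  t=1,j=0: stock 110.3900 → up 139.0914 (V=62.0112), down 91.6237 (V=109.4789). Price 61.4925; hedge Δ=-1.0000, bond B=171.8825.
  t=1,j=1: stock 167.5800 → up 211.1508 (V=10.7397), down 139.0914 (V=62.0112). Price 18.3512; hedge Δ=-0.7115, bond B=137.5872.
  t=0,j=0: stock 133.0000 → up 167.5800 (V=18.3512), down 110.3900 (V=61.4925). Price 23.4024; hedge Δ=-0.7544, bond B=123.7310.
Root portfolio cost Δ·133+B reproduces V0=23.4024.

(0,0): Delta=-0.7544 Bond=123.7310
(1,0): Delta=-1.0000 Bond=171.8825
(1,1): Delta=-0.7115 Bond=137.5872
(2,0): Delta=-1.0000 Bond=201.1026
(2,1): Delta=-1.0000 Bond=201.1026
(2,2): Delta=-0.6612 Bond=150.3556
V0=23.4024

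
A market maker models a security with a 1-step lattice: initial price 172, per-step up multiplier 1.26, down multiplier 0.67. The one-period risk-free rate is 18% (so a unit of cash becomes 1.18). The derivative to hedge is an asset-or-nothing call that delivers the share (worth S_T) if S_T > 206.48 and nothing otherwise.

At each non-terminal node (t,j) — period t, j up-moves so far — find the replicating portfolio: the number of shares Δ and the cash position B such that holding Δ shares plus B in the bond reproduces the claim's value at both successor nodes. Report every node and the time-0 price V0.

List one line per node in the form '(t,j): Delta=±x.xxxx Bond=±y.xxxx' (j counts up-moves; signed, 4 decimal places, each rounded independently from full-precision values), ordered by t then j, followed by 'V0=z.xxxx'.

(0,0): Delta=2.1356 Bond=-208.5642
V0=158.7578

No-arbitrage ⇒ martingale measure with p* = (R−d)/(u−d) = 0.8644.
Payoff layer (t=1): V(1,0)=0.0000, V(1,1)=216.7200
Node (0,0) S=172.0000: V=(p*·216.7200+(1−p*)·0.0000)/1.18=158.7578; Δ=(216.7200−0.0000)/(216.7200−115.2400)=2.1356; B=V−Δ·S=-208.5642
Each (Δ,B) replicates both successor values, so the strategy is self-financing and V0 is arbitrage-free.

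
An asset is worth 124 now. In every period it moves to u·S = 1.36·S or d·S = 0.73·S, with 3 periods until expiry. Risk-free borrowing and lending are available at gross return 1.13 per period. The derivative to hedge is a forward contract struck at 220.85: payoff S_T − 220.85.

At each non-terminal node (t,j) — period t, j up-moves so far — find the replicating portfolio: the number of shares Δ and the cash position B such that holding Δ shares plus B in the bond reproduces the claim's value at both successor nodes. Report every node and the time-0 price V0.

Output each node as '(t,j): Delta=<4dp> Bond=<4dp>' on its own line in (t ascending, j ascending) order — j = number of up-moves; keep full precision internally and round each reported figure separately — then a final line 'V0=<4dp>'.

Under the risk-neutral measure, an up-move has probability p* = (R−d)/(u−d) = 0.6349 and values discount at R = 1.13.
Terminal values V(3,·): V(3,0)=-172.6119, V(3,1)=-130.9817, V(3,2)=-53.4242, V(3,3)=91.0665
Node (2,0) S=66.0796: V=(p*·-130.9817+(1−p*)·-172.6119)/1.13=-129.3629; Δ=(-130.9817−-172.6119)/(89.8683−48.2381)=1.0000; B=V−Δ·S=-195.4425
Node (2,1) S=123.1072: V=(p*·-53.4242+(1−p*)·-130.9817)/1.13=-72.3353; Δ=(-53.4242−-130.9817)/(167.4258−89.8683)=1.0000; B=V−Δ·S=-195.4425
Node (2,2) S=229.3504: V=(p*·91.0665+(1−p*)·-53.4242)/1.13=33.9079; Δ=(91.0665−-53.4242)/(311.9165−167.4258)=1.0000; B=V−Δ·S=-195.4425
Node (1,0) S=90.5200: V=(p*·-72.3353+(1−p*)·-129.3629)/1.13=-82.4379; Δ=(-72.3353−-129.3629)/(123.1072−66.0796)=1.0000; B=V−Δ·S=-172.9579
Node (1,1) S=168.6400: V=(p*·33.9079+(1−p*)·-72.3353)/1.13=-4.3179; Δ=(33.9079−-72.3353)/(229.3504−123.1072)=1.0000; B=V−Δ·S=-172.9579
Node (0,0) S=124.0000: V=(p*·-4.3179+(1−p*)·-82.4379)/1.13=-29.0601; Δ=(-4.3179−-82.4379)/(168.6400−90.5200)=1.0000; B=V−Δ·S=-153.0601
Root portfolio cost Δ·124+B reproduces V0=-29.0601.

(0,0): Delta=1.0000 Bond=-153.0601
(1,0): Delta=1.0000 Bond=-172.9579
(1,1): Delta=1.0000 Bond=-172.9579
(2,0): Delta=1.0000 Bond=-195.4425
(2,1): Delta=1.0000 Bond=-195.4425
(2,2): Delta=1.0000 Bond=-195.4425
V0=-29.0601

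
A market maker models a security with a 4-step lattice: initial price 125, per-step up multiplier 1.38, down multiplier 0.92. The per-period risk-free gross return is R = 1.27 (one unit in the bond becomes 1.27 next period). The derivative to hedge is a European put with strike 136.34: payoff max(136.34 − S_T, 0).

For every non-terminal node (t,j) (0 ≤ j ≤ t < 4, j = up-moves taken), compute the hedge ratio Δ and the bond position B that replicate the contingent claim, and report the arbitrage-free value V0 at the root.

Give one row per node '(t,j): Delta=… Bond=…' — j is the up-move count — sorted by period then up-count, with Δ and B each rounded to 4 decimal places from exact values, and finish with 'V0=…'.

Risk-neutral probability p* = (R−d)/(u−d) = (1.27−0.92)/(1.38−0.92) = 0.7609.
At expiry t=4: V(4,0)=46.7909, V(4,1)=2.0163, V(4,2)=0.0000, V(4,3)=0.0000, V(4,4)=0.0000
Node (3,0) S=97.3360: V=(p*·2.0163+(1−p*)·46.7909)/1.27=10.0183; Δ=(2.0163−46.7909)/(134.3237−89.5491)=-1.0000; B=V−Δ·S=107.3543
Node (3,1) S=146.0040: V=(p*·0.0000+(1−p*)·2.0163)/1.27=0.3797; Δ=(0.0000−2.0163)/(201.4855−134.3237)=-0.0300; B=V−Δ·S=4.7630
Node (3,2) S=219.0060: V=(p*·0.0000+(1−p*)·0.0000)/1.27=0.0000; Δ=(0.0000−0.0000)/(302.2283−201.4855)=0.0000; B=V−Δ·S=0.0000
Node (3,3) S=328.5090: V=(p*·0.0000+(1−p*)·0.0000)/1.27=0.0000; Δ=(0.0000−0.0000)/(453.3424−302.2283)=0.0000; B=V−Δ·S=0.0000
Node (2,0) S=105.8000: V=(p*·0.3797+(1−p*)·10.0183)/1.27=2.1138; Δ=(0.3797−10.0183)/(146.0040−97.3360)=-0.1980; B=V−Δ·S=23.0675
Node (2,1) S=158.7000: V=(p*·0.0000+(1−p*)·0.3797)/1.27=0.0715; Δ=(0.0000−0.3797)/(219.0060−146.0040)=-0.0052; B=V−Δ·S=0.8968
Node (2,2) S=238.0500: V=(p*·0.0000+(1−p*)·0.0000)/1.27=0.0000; Δ=(0.0000−0.0000)/(328.5090−219.0060)=0.0000; B=V−Δ·S=0.0000
Node (1,0) S=115.0000: V=(p*·0.0715+(1−p*)·2.1138)/1.27=0.4408; Δ=(0.0715−2.1138)/(158.7000−105.8000)=-0.0386; B=V−Δ·S=4.8807
Node (1,1) S=172.5000: V=(p*·0.0000+(1−p*)·0.0715)/1.27=0.0135; Δ=(0.0000−0.0715)/(238.0500−158.7000)=-0.0009; B=V−Δ·S=0.1689
Node (0,0) S=125.0000: V=(p*·0.0135+(1−p*)·0.4408)/1.27=0.0911; Δ=(0.0135−0.4408)/(172.5000−115.0000)=-0.0074; B=V−Δ·S=1.0202
Self-financing check: at every node Δ·S+B equals the discounted successor values.

(0,0): Delta=-0.0074 Bond=1.0202
(1,0): Delta=-0.0386 Bond=4.8807
(1,1): Delta=-0.0009 Bond=0.1689
(2,0): Delta=-0.1980 Bond=23.0675
(2,1): Delta=-0.0052 Bond=0.8968
(2,2): Delta=0.0000 Bond=0.0000
(3,0): Delta=-1.0000 Bond=107.3543
(3,1): Delta=-0.0300 Bond=4.7630
(3,2): Delta=0.0000 Bond=0.0000
(3,3): Delta=0.0000 Bond=0.0000
V0=0.0911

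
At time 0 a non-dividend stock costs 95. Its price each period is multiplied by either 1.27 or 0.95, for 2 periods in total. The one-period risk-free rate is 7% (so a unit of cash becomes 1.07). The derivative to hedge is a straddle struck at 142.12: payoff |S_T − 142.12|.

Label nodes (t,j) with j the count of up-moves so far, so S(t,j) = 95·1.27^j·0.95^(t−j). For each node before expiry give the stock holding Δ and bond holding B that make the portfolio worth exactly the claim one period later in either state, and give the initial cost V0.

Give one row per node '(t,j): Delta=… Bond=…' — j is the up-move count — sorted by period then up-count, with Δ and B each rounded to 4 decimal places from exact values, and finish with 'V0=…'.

No-arbitrage ⇒ martingale measure with p* = (R−d)/(u−d) = 0.3750.
Payoff layer (t=2): V(2,0)=56.3825, V(2,1)=27.5025, V(2,2)=11.1055
(1,0): S=90.2500. Δ = (V_up−V_dn)/(S_up−S_dn) = (27.5025−56.3825)/(114.6175−85.7375) = -1.0000. V = [p*·27.5025 + (1−p*)·56.3825]/1.07 = 42.5724. B = V − Δ·S = 132.8224.
(1,1): S=120.6500. Δ = (V_up−V_dn)/(S_up−S_dn) = (11.1055−27.5025)/(153.2255−114.6175) = -0.4247. V = [p*·11.1055 + (1−p*)·27.5025]/1.07 = 19.9567. B = V − Δ·S = 71.1973.
(0,0): S=95.0000. Δ = (V_up−V_dn)/(S_up−S_dn) = (19.9567−42.5724)/(120.6500−90.2500) = -0.7439. V = [p*·19.9567 + (1−p*)·42.5724]/1.07 = 31.8612. B = V − Δ·S = 102.5355.
Each (Δ,B) replicates both successor values, so the strategy is self-financing and V0 is arbitrage-free.

(0,0): Delta=-0.7439 Bond=102.5355
(1,0): Delta=-1.0000 Bond=132.8224
(1,1): Delta=-0.4247 Bond=71.1973
V0=31.8612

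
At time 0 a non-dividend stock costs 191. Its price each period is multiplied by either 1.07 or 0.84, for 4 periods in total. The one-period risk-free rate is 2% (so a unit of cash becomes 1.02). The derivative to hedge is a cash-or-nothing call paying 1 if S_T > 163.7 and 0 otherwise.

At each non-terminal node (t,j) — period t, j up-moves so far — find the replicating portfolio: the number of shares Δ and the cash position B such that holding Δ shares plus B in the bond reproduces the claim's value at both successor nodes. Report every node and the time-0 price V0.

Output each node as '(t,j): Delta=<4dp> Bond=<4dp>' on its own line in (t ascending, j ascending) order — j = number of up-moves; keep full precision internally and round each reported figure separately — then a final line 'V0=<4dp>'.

Since d<R<u, set p* = (R−d)/(u−d) = 0.7826; price each node as the discounted p*-expectation of its children.
Payoff layer (t=4): V(4,0)=0.0000, V(4,1)=0.0000, V(4,2)=0.0000, V(4,3)=1.0000, V(4,4)=1.0000
Node (3,0) S=113.2065: V=(p*·0.0000+(1−p*)·0.0000)/1.02=0.0000; Δ=(0.0000−0.0000)/(121.1309−95.0934)=0.0000; B=V−Δ·S=0.0000
Node (3,1) S=144.2035: V=(p*·0.0000+(1−p*)·0.0000)/1.02=0.0000; Δ=(0.0000−0.0000)/(154.2977−121.1309)=0.0000; B=V−Δ·S=0.0000
Node (3,2) S=183.6878: V=(p*·1.0000+(1−p*)·0.0000)/1.02=0.7673; Δ=(1.0000−0.0000)/(196.5459−154.2977)=0.0237; B=V−Δ·S=-3.5806
Node (3,3) S=233.9832: V=(p*·1.0000+(1−p*)·1.0000)/1.02=0.9804; Δ=(1.0000−1.0000)/(250.3620−196.5459)=0.0000; B=V−Δ·S=0.9804
Node (2,0) S=134.7696: V=(p*·0.0000+(1−p*)·0.0000)/1.02=0.0000; Δ=(0.0000−0.0000)/(144.2035−113.2065)=0.0000; B=V−Δ·S=0.0000
Node (2,1) S=171.6708: V=(p*·0.7673+(1−p*)·0.0000)/1.02=0.5887; Δ=(0.7673−0.0000)/(183.6878−144.2035)=0.0194; B=V−Δ·S=-2.7472
Node (2,2) S=218.6759: V=(p*·0.9804+(1−p*)·0.7673)/1.02=0.9157; Δ=(0.9804−0.7673)/(233.9832−183.6878)=0.0042; B=V−Δ·S=-0.0109
Node (1,0) S=160.4400: V=(p*·0.5887+(1−p*)·0.0000)/1.02=0.4517; Δ=(0.5887−0.0000)/(171.6708−134.7696)=0.0160; B=V−Δ·S=-2.1079
Node (1,1) S=204.3700: V=(p*·0.9157+(1−p*)·0.5887)/1.02=0.8281; Δ=(0.9157−0.5887)/(218.6759−171.6708)=0.0070; B=V−Δ·S=-0.5939
Node (0,0) S=191.0000: V=(p*·0.8281+(1−p*)·0.4517)/1.02=0.7316; Δ=(0.8281−0.4517)/(204.3700−160.4400)=0.0086; B=V−Δ·S=-0.9049
The time-0 hedge costs 0.7316, which is the no-arbitrage price.

(0,0): Delta=0.0086 Bond=-0.9049
(1,0): Delta=0.0160 Bond=-2.1079
(1,1): Delta=0.0070 Bond=-0.5939
(2,0): Delta=0.0000 Bond=0.0000
(2,1): Delta=0.0194 Bond=-2.7472
(2,2): Delta=0.0042 Bond=-0.0109
(3,0): Delta=0.0000 Bond=0.0000
(3,1): Delta=0.0000 Bond=0.0000
(3,2): Delta=0.0237 Bond=-3.5806
(3,3): Delta=0.0000 Bond=0.9804
V0=0.7316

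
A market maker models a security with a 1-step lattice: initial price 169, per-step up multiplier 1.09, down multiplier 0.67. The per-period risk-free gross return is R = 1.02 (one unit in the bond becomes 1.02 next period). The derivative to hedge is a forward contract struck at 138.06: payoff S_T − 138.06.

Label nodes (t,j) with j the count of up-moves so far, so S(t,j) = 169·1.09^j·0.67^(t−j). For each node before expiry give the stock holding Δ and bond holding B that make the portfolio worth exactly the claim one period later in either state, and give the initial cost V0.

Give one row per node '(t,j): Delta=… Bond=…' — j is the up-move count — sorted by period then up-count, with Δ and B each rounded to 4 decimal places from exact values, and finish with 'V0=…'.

(0,0): Delta=1.0000 Bond=-135.3529
V0=33.6471

Since d<R<u, set p* = (R−d)/(u−d) = 0.8333; price each node as the discounted p*-expectation of its children.
Payoff layer (t=1): V(1,0)=-24.8300, V(1,1)=46.1500
  t=0,j=0: stock 169.0000 → up 184.2100 (V=46.1500), down 113.2300 (V=-24.8300). Price 33.6471; hedge Δ=1.0000, bond B=-135.3529.
The time-0 hedge costs 33.6471, which is the no-arbitrage price.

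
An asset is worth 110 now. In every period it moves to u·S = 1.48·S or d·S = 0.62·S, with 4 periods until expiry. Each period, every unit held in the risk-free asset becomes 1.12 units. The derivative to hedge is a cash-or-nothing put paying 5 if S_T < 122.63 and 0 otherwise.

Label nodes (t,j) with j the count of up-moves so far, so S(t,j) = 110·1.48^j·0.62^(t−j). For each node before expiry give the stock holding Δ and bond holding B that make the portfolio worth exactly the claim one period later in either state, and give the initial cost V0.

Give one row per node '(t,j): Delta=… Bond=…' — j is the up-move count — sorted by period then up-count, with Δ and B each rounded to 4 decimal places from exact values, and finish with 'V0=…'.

No-arbitrage ⇒ martingale measure with p* = (R−d)/(u−d) = 0.5814.
Terminal values V(4,·): V(4,0)=5.0000, V(4,1)=5.0000, V(4,2)=5.0000, V(4,3)=0.0000, V(4,4)=0.0000
(3,0): S=26.2161. Δ = (V_up−V_dn)/(S_up−S_dn) = (5.0000−5.0000)/(38.7998−16.2540) = 0.0000. V = [p*·5.0000 + (1−p*)·5.0000]/1.12 = 4.4643. B = V − Δ·S = 4.4643.
(3,1): S=62.5803. Δ = (V_up−V_dn)/(S_up−S_dn) = (5.0000−5.0000)/(92.6189−38.7998) = 0.0000. V = [p*·5.0000 + (1−p*)·5.0000]/1.12 = 4.4643. B = V − Δ·S = 4.4643.
(3,2): S=149.3853. Δ = (V_up−V_dn)/(S_up−S_dn) = (0.0000−5.0000)/(221.0902−92.6189) = -0.0389. V = [p*·0.0000 + (1−p*)·5.0000]/1.12 = 1.8688. B = V − Δ·S = 7.6827.
(3,3): S=356.5971. Δ = (V_up−V_dn)/(S_up−S_dn) = (0.0000−0.0000)/(527.7637−221.0902) = 0.0000. V = [p*·0.0000 + (1−p*)·0.0000]/1.12 = 0.0000. B = V − Δ·S = 0.0000.
(2,0): S=42.2840. Δ = (V_up−V_dn)/(S_up−S_dn) = (4.4643−4.4643)/(62.5803−26.2161) = 0.0000. V = [p*·4.4643 + (1−p*)·4.4643]/1.12 = 3.9860. B = V − Δ·S = 3.9860.
(2,1): S=100.9360. Δ = (V_up−V_dn)/(S_up−S_dn) = (1.8688−4.4643)/(149.3853−62.5803) = -0.0299. V = [p*·1.8688 + (1−p*)·4.4643]/1.12 = 2.6386. B = V − Δ·S = 5.6567.
(2,2): S=240.9440. Δ = (V_up−V_dn)/(S_up−S_dn) = (0.0000−1.8688)/(356.5971−149.3853) = -0.0090. V = [p*·0.0000 + (1−p*)·1.8688]/1.12 = 0.6985. B = V − Δ·S = 2.8715.
(1,0): S=68.2000. Δ = (V_up−V_dn)/(S_up−S_dn) = (2.6386−3.9860)/(100.9360−42.2840) = -0.0230. V = [p*·2.6386 + (1−p*)·3.9860]/1.12 = 2.8595. B = V − Δ·S = 4.4262.
(1,1): S=162.8000. Δ = (V_up−V_dn)/(S_up−S_dn) = (0.6985−2.6386)/(240.9440−100.9360) = -0.0139. V = [p*·0.6985 + (1−p*)·2.6386]/1.12 = 1.3488. B = V − Δ·S = 3.6048.
(0,0): S=110.0000. Δ = (V_up−V_dn)/(S_up−S_dn) = (1.3488−2.8595)/(162.8000−68.2000) = -0.0160. V = [p*·1.3488 + (1−p*)·2.8595]/1.12 = 1.7689. B = V − Δ·S = 3.5256.
Root portfolio cost Δ·110+B reproduces V0=1.7689.

(0,0): Delta=-0.0160 Bond=3.5256
(1,0): Delta=-0.0230 Bond=4.4262
(1,1): Delta=-0.0139 Bond=3.6048
(2,0): Delta=0.0000 Bond=3.9860
(2,1): Delta=-0.0299 Bond=5.6567
(2,2): Delta=-0.0090 Bond=2.8715
(3,0): Delta=0.0000 Bond=4.4643
(3,1): Delta=0.0000 Bond=4.4643
(3,2): Delta=-0.0389 Bond=7.6827
(3,3): Delta=0.0000 Bond=0.0000
V0=1.7689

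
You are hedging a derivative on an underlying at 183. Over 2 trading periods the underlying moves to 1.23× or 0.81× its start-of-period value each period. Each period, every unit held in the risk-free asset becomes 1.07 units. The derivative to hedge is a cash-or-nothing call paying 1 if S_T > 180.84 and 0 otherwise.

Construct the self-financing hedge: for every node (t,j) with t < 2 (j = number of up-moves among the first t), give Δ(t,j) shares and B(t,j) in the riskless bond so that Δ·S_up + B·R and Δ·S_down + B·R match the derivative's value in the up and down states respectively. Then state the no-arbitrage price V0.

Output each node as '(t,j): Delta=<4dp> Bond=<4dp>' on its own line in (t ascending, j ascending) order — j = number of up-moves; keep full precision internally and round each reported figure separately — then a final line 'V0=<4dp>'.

(0,0): Delta=0.0046 Bond=-0.1010
(1,0): Delta=0.0161 Bond=-1.8024
(1,1): Delta=0.0000 Bond=0.9346
V0=0.7467

No-arbitrage ⇒ martingale measure with p* = (R−d)/(u−d) = 0.6190.
Payoff layer (t=2): V(2,0)=0.0000, V(2,1)=1.0000, V(2,2)=1.0000
  t=1,j=0: stock 148.2300 → up 182.3229 (V=1.0000), down 120.0663 (V=0.0000). Price 0.5785; hedge Δ=0.0161, bond B=-1.8024.
  t=1,j=1: stock 225.0900 → up 276.8607 (V=1.0000), down 182.3229 (V=1.0000). Price 0.9346; hedge Δ=0.0000, bond B=0.9346.
  t=0,j=0: stock 183.0000 → up 225.0900 (V=0.9346), down 148.2300 (V=0.5785). Price 0.7467; hedge Δ=0.0046, bond B=-0.1010.
Self-financing check: at every node Δ·S+B equals the discounted successor values.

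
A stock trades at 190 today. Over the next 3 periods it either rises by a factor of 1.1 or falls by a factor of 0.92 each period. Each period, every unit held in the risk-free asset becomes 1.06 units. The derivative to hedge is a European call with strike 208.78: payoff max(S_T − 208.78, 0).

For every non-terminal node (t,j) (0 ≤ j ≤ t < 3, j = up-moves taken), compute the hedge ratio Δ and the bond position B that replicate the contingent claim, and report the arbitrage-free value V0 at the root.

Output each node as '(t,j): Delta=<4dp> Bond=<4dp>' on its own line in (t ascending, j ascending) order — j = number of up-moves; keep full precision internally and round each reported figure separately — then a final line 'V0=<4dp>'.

(0,0): Delta=0.6760 Bond=-110.0899
(1,0): Delta=0.0636 Bond=-9.6517
(1,1): Delta=0.8223 Bond=-147.2792
(2,0): Delta=0.0000 Bond=0.0000
(2,1): Delta=0.0788 Bond=-13.1539
(2,2): Delta=1.0000 Bond=-196.9623
V0=18.3493

Under the risk-neutral measure, an up-move has probability p* = (R−d)/(u−d) = 0.7778 and values discount at R = 1.06.
Terminal payoffs: V(3,0)=0.0000, V(3,1)=0.0000, V(3,2)=2.7280, V(3,3)=44.1100
Node (2,0) S=160.8160: V=(p*·0.0000+(1−p*)·0.0000)/1.06=0.0000; Δ=(0.0000−0.0000)/(176.8976−147.9507)=0.0000; B=V−Δ·S=0.0000
Node (2,1) S=192.2800: V=(p*·2.7280+(1−p*)·0.0000)/1.06=2.0017; Δ=(2.7280−0.0000)/(211.5080−176.8976)=0.0788; B=V−Δ·S=-13.1539
Node (2,2) S=229.9000: V=(p*·44.1100+(1−p*)·2.7280)/1.06=32.9377; Δ=(44.1100−2.7280)/(252.8900−211.5080)=1.0000; B=V−Δ·S=-196.9623
Node (1,0) S=174.8000: V=(p*·2.0017+(1−p*)·0.0000)/1.06=1.4687; Δ=(2.0017−0.0000)/(192.2800−160.8160)=0.0636; B=V−Δ·S=-9.6517
Node (1,1) S=209.0000: V=(p*·32.9377+(1−p*)·2.0017)/1.06=24.5878; Δ=(32.9377−2.0017)/(229.9000−192.2800)=0.8223; B=V−Δ·S=-147.2792
Node (0,0) S=190.0000: V=(p*·24.5878+(1−p*)·1.4687)/1.06=18.3493; Δ=(24.5878−1.4687)/(209.0000−174.8000)=0.6760; B=V−Δ·S=-110.0899
Each (Δ,B) replicates both successor values, so the strategy is self-financing and V0 is arbitrage-free.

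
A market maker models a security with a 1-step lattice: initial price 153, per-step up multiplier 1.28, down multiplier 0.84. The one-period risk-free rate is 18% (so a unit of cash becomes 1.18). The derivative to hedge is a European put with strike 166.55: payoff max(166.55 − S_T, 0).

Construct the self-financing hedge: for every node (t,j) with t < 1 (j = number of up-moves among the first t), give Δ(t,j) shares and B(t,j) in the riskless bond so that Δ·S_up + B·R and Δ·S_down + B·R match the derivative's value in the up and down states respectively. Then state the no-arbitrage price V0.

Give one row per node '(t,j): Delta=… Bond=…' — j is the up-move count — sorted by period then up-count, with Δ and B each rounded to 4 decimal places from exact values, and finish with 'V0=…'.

No-arbitrage ⇒ martingale measure with p* = (R−d)/(u−d) = 0.7727.
At expiry t=1: V(1,0)=38.0300, V(1,1)=0.0000
(0,0): S=153.0000. Δ = (V_up−V_dn)/(S_up−S_dn) = (0.0000−38.0300)/(195.8400−128.5200) = -0.5649. V = [p*·0.0000 + (1−p*)·38.0300]/1.18 = 7.3247. B = V − Δ·S = 93.7565.
Self-financing check: at every node Δ·S+B equals the discounted successor values.

(0,0): Delta=-0.5649 Bond=93.7565
V0=7.3247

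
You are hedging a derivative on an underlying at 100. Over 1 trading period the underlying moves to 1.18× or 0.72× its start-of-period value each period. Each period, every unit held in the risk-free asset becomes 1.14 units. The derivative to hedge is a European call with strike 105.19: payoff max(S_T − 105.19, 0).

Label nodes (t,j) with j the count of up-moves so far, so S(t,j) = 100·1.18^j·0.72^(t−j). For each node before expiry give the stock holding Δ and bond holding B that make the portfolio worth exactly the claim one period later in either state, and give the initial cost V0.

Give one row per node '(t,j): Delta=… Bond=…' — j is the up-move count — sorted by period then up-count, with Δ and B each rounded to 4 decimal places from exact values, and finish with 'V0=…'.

(0,0): Delta=0.2785 Bond=-17.5881
V0=10.2597

Risk-neutral probability p* = (R−d)/(u−d) = (1.14−0.72)/(1.18−0.72) = 0.9130.
At expiry t=1: V(1,0)=0.0000, V(1,1)=12.8100
Node (0,0) S=100.0000: V=(p*·12.8100+(1−p*)·0.0000)/1.14=10.2597; Δ=(12.8100−0.0000)/(118.0000−72.0000)=0.2785; B=V−Δ·S=-17.5881
Check: Δ(0,0)·S0 + B(0,0) = 10.2597 = V0.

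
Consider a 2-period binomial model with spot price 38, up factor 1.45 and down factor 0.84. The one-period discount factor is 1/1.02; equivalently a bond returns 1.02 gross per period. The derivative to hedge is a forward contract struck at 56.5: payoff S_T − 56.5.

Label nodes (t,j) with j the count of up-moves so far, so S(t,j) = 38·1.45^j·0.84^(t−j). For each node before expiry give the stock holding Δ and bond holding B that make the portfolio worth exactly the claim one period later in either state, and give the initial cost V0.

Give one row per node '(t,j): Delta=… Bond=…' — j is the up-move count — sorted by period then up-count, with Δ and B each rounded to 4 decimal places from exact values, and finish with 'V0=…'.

Since d<R<u, set p* = (R−d)/(u−d) = 0.2951; price each node as the discounted p*-expectation of its children.
Terminal values V(2,·): V(2,0)=-29.6872, V(2,1)=-10.2160, V(2,2)=23.3950
Node (1,0) S=31.9200: V=(p*·-10.2160+(1−p*)·-29.6872)/1.02=-23.4722; Δ=(-10.2160−-29.6872)/(46.2840−26.8128)=1.0000; B=V−Δ·S=-55.3922
Node (1,1) S=55.1000: V=(p*·23.3950+(1−p*)·-10.2160)/1.02=-0.2922; Δ=(23.3950−-10.2160)/(79.8950−46.2840)=1.0000; B=V−Δ·S=-55.3922
Node (0,0) S=38.0000: V=(p*·-0.2922+(1−p*)·-23.4722)/1.02=-16.3060; Δ=(-0.2922−-23.4722)/(55.1000−31.9200)=1.0000; B=V−Δ·S=-54.3060
Each (Δ,B) replicates both successor values, so the strategy is self-financing and V0 is arbitrage-free.

(0,0): Delta=1.0000 Bond=-54.3060
(1,0): Delta=1.0000 Bond=-55.3922
(1,1): Delta=1.0000 Bond=-55.3922
V0=-16.3060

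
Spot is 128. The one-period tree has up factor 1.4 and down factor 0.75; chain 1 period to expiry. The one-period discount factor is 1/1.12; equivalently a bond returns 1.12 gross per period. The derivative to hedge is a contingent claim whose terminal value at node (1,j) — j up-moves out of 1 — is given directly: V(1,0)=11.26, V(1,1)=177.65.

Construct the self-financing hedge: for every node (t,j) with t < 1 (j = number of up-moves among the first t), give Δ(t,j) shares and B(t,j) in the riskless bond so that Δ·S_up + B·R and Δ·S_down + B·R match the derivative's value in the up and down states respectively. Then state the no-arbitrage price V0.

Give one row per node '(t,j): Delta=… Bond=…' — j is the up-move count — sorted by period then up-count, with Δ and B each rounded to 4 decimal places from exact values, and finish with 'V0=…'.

(0,0): Delta=1.9999 Bond=-161.3647
V0=94.6199

Risk-neutral probability p* = (R−d)/(u−d) = (1.12−0.75)/(1.4−0.75) = 0.5692.
At expiry t=1: V(1,0)=11.2600, V(1,1)=177.6500
  t=0,j=0: stock 128.0000 → up 179.2000 (V=177.6500), down 96.0000 (V=11.2600). Price 94.6199; hedge Δ=1.9999, bond B=-161.3647.
Each (Δ,B) replicates both successor values, so the strategy is self-financing and V0 is arbitrage-free.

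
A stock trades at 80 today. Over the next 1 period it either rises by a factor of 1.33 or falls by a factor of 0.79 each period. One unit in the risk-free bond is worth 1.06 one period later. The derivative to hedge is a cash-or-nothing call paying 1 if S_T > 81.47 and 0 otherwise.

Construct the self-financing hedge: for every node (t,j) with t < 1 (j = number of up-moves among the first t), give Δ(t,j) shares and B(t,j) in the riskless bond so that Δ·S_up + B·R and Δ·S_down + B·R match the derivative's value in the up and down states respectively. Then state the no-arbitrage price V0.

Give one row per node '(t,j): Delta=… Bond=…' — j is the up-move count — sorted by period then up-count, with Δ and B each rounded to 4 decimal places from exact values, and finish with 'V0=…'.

The replicating-portfolio and risk-neutral prices coincide; use p* = (1.06−0.79)/(1.33−0.79) = 0.5000 for the latter.
Terminal values V(1,·): V(1,0)=0.0000, V(1,1)=1.0000
  t=0,j=0: stock 80.0000 → up 106.4000 (V=1.0000), down 63.2000 (V=0.0000). Price 0.4717; hedge Δ=0.0231, bond B=-1.3802.
Self-financing check: at every node Δ·S+B equals the discounted successor values.

(0,0): Delta=0.0231 Bond=-1.3802
V0=0.4717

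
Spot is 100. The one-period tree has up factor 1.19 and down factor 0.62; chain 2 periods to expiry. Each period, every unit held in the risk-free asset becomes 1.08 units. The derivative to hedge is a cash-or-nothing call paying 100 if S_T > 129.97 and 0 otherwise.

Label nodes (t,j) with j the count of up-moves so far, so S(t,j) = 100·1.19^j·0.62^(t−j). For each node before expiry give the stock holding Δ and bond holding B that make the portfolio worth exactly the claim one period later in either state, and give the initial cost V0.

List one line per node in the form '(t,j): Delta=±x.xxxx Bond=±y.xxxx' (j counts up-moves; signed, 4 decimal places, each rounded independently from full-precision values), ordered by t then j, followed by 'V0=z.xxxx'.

(0,0): Delta=1.3109 Bond=-75.2579
(1,0): Delta=0.0000 Bond=0.0000
(1,1): Delta=1.4743 Bond=-100.7147
V0=55.8365

No-arbitrage ⇒ martingale measure with p* = (R−d)/(u−d) = 0.8070.
Terminal values V(2,·): V(2,0)=0.0000, V(2,1)=0.0000, V(2,2)=100.0000
(1,0): S=62.0000. Δ = (V_up−V_dn)/(S_up−S_dn) = (0.0000−0.0000)/(73.7800−38.4400) = 0.0000. V = [p*·0.0000 + (1−p*)·0.0000]/1.08 = 0.0000. B = V − Δ·S = 0.0000.
(1,1): S=119.0000. Δ = (V_up−V_dn)/(S_up−S_dn) = (100.0000−0.0000)/(141.6100−73.7800) = 1.4743. V = [p*·100.0000 + (1−p*)·0.0000]/1.08 = 74.7238. B = V − Δ·S = -100.7147.
(0,0): S=100.0000. Δ = (V_up−V_dn)/(S_up−S_dn) = (74.7238−0.0000)/(119.0000−62.0000) = 1.3109. V = [p*·74.7238 + (1−p*)·0.0000]/1.08 = 55.8365. B = V − Δ·S = -75.2579.
Each (Δ,B) replicates both successor values, so the strategy is self-financing and V0 is arbitrage-free.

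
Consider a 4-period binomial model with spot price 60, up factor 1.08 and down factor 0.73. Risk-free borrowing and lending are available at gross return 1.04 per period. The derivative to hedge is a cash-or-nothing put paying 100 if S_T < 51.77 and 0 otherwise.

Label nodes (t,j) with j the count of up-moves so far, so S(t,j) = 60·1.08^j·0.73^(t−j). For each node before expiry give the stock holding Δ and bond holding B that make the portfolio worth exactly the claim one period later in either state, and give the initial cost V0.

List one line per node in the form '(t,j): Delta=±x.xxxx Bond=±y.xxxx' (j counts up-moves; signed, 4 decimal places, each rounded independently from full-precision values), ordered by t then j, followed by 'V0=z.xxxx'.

The replicating-portfolio and risk-neutral prices coincide; use p* = (1.04−0.73)/(1.08−0.73) = 0.8857 for the latter.
Terminal values V(4,·): V(4,0)=100.0000, V(4,1)=100.0000, V(4,2)=100.0000, V(4,3)=0.0000, V(4,4)=0.0000
Node (3,0) S=23.3410: V=(p*·100.0000+(1−p*)·100.0000)/1.04=96.1538; Δ=(100.0000−100.0000)/(25.2083−17.0389)=0.0000; B=V−Δ·S=96.1538
Node (3,1) S=34.5319: V=(p*·100.0000+(1−p*)·100.0000)/1.04=96.1538; Δ=(100.0000−100.0000)/(37.2945−25.2083)=0.0000; B=V−Δ·S=96.1538
Node (3,2) S=51.0883: V=(p*·0.0000+(1−p*)·100.0000)/1.04=10.9890; Δ=(0.0000−100.0000)/(55.1754−37.2945)=-5.5926; B=V−Δ·S=296.7033
Node (3,3) S=75.5827: V=(p*·0.0000+(1−p*)·0.0000)/1.04=0.0000; Δ=(0.0000−0.0000)/(81.6293−55.1754)=0.0000; B=V−Δ·S=0.0000
Node (2,0) S=31.9740: V=(p*·96.1538+(1−p*)·96.1538)/1.04=92.4556; Δ=(96.1538−96.1538)/(34.5319−23.3410)=0.0000; B=V−Δ·S=92.4556
Node (2,1) S=47.3040: V=(p*·10.9890+(1−p*)·96.1538)/1.04=19.9251; Δ=(10.9890−96.1538)/(51.0883−34.5319)=-5.1439; B=V−Δ·S=263.2532
Node (2,2) S=69.9840: V=(p*·0.0000+(1−p*)·10.9890)/1.04=1.2076; Δ=(0.0000−10.9890)/(75.5827−51.0883)=-0.4486; B=V−Δ·S=32.6048
Node (1,0) S=43.8000: V=(p*·19.9251+(1−p*)·92.4556)/1.04=27.1292; Δ=(19.9251−92.4556)/(47.3040−31.9740)=-4.7313; B=V−Δ·S=234.3591
Node (1,1) S=64.8000: V=(p*·1.2076+(1−p*)·19.9251)/1.04=3.2180; Δ=(1.2076−19.9251)/(69.9840−47.3040)=-0.8253; B=V−Δ·S=56.6967
Node (0,0) S=60.0000: V=(p*·3.2180+(1−p*)·27.1292)/1.04=5.7218; Δ=(3.2180−27.1292)/(64.8000−43.8000)=-1.1386; B=V−Δ·S=74.0394
Each (Δ,B) replicates both successor values, so the strategy is self-financing and V0 is arbitrage-free.

(0,0): Delta=-1.1386 Bond=74.0394
(1,0): Delta=-4.7313 Bond=234.3591
(1,1): Delta=-0.8253 Bond=56.6967
(2,0): Delta=0.0000 Bond=92.4556
(2,1): Delta=-5.1439 Bond=263.2532
(2,2): Delta=-0.4486 Bond=32.6048
(3,0): Delta=0.0000 Bond=96.1538
(3,1): Delta=0.0000 Bond=96.1538
(3,2): Delta=-5.5926 Bond=296.7033
(3,3): Delta=0.0000 Bond=0.0000
V0=5.7218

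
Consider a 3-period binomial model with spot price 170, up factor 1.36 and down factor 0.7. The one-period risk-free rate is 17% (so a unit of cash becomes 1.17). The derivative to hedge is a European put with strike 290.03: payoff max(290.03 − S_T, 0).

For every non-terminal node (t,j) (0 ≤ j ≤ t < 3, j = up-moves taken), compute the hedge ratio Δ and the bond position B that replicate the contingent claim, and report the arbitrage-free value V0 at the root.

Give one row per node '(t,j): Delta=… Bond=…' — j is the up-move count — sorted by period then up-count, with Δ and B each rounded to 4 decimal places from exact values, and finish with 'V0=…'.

Risk-neutral probability p* = (R−d)/(u−d) = (1.17−0.7)/(1.36−0.7) = 0.7121.
Terminal payoffs: V(3,0)=231.7200, V(3,1)=176.7420, V(3,2)=69.9276, V(3,3)=0.0000
  t=2,j=0: stock 83.3000 → up 113.2880 (V=176.7420), down 58.3100 (V=231.7200). Price 164.5889; hedge Δ=-1.0000, bond B=247.8889.
  t=2,j=1: stock 161.8400 → up 220.1024 (V=69.9276), down 113.2880 (V=176.7420). Price 86.0489; hedge Δ=-1.0000, bond B=247.8889.
  t=2,j=2: stock 314.4320 → up 427.6275 (V=0.0000), down 220.1024 (V=69.9276). Price 17.2057; hedge Δ=-0.3370, bond B=123.1566.
  t=1,j=0: stock 119.0000 → up 161.8400 (V=86.0489), down 83.3000 (V=164.5889). Price 92.8708; hedge Δ=-1.0000, bond B=211.8708.
  t=1,j=1: stock 231.2000 → up 314.4320 (V=17.2057), down 161.8400 (V=86.0489). Price 31.6446; hedge Δ=-0.4512, bond B=135.9525.
  t=0,j=0: stock 170.0000 → up 231.2000 (V=31.6446), down 119.0000 (V=92.8708). Price 42.1114; hedge Δ=-0.5457, bond B=134.8784.
The time-0 hedge costs 42.1114, which is the no-arbitrage price.

(0,0): Delta=-0.5457 Bond=134.8784
(1,0): Delta=-1.0000 Bond=211.8708
(1,1): Delta=-0.4512 Bond=135.9525
(2,0): Delta=-1.0000 Bond=247.8889
(2,1): Delta=-1.0000 Bond=247.8889
(2,2): Delta=-0.3370 Bond=123.1566
V0=42.1114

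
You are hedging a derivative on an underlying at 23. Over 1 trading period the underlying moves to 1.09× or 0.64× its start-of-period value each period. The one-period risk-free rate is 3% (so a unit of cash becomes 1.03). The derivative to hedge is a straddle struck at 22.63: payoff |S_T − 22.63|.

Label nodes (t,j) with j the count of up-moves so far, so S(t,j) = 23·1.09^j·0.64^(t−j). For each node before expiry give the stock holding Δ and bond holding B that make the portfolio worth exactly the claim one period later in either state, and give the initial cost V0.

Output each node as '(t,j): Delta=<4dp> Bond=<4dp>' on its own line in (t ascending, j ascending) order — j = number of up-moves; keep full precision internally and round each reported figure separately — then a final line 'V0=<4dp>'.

(0,0): Delta=-0.5285 Bond=15.2326
V0=3.0770

Risk-neutral probability p* = (R−d)/(u−d) = (1.03−0.64)/(1.09−0.64) = 0.8667.
Terminal values V(1,·): V(1,0)=7.9100, V(1,1)=2.4400
(0,0): S=23.0000. Δ = (V_up−V_dn)/(S_up−S_dn) = (2.4400−7.9100)/(25.0700−14.7200) = -0.5285. V = [p*·2.4400 + (1−p*)·7.9100]/1.03 = 3.0770. B = V − Δ·S = 15.2326.
Root portfolio cost Δ·23+B reproduces V0=3.0770.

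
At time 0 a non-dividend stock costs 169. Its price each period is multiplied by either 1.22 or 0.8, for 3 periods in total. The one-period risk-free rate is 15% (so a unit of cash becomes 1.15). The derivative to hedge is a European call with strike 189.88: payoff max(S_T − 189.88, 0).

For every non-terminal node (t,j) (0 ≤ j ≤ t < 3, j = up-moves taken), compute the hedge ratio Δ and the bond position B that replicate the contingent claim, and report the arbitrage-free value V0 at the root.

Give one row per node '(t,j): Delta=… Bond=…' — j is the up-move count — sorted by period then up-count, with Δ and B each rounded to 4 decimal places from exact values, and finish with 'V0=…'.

(0,0): Delta=0.8151 Bond=-90.6500
(1,0): Delta=0.1449 Bond=-13.6246
(1,1): Delta=0.9031 Bond=-122.3721
(2,0): Delta=0.0000 Bond=0.0000
(2,1): Delta=0.1639 Bond=-18.8020
(2,2): Delta=1.0000 Bond=-165.1130
V0=47.1103

Risk-neutral probability p* = (R−d)/(u−d) = (1.15−0.8)/(1.22−0.8) = 0.8333.
At expiry t=3: V(3,0)=0.0000, V(3,1)=0.0000, V(3,2)=11.3517, V(3,3)=116.9983
(2,0): S=108.1600. Δ = (V_up−V_dn)/(S_up−S_dn) = (0.0000−0.0000)/(131.9552−86.5280) = 0.0000. V = [p*·0.0000 + (1−p*)·0.0000]/1.15 = 0.0000. B = V − Δ·S = 0.0000.
(2,1): S=164.9440. Δ = (V_up−V_dn)/(S_up−S_dn) = (11.3517−0.0000)/(201.2317−131.9552) = 0.1639. V = [p*·11.3517 + (1−p*)·0.0000]/1.15 = 8.2259. B = V − Δ·S = -18.8020.
(2,2): S=251.5396. Δ = (V_up−V_dn)/(S_up−S_dn) = (116.9983−11.3517)/(306.8783−201.2317) = 1.0000. V = [p*·116.9983 + (1−p*)·11.3517]/1.15 = 86.4266. B = V − Δ·S = -165.1130.
(1,0): S=135.2000. Δ = (V_up−V_dn)/(S_up−S_dn) = (8.2259−0.0000)/(164.9440−108.1600) = 0.1449. V = [p*·8.2259 + (1−p*)·0.0000]/1.15 = 5.9608. B = V − Δ·S = -13.6246.
(1,1): S=206.1800. Δ = (V_up−V_dn)/(S_up−S_dn) = (86.4266−8.2259)/(251.5396−164.9440) = 0.9031. V = [p*·86.4266 + (1−p*)·8.2259]/1.15 = 63.8201. B = V − Δ·S = -122.3721.
(0,0): S=169.0000. Δ = (V_up−V_dn)/(S_up−S_dn) = (63.8201−5.9608)/(206.1800−135.2000) = 0.8151. V = [p*·63.8201 + (1−p*)·5.9608]/1.15 = 47.1103. B = V − Δ·S = -90.6500.
Root portfolio cost Δ·169+B reproduces V0=47.1103.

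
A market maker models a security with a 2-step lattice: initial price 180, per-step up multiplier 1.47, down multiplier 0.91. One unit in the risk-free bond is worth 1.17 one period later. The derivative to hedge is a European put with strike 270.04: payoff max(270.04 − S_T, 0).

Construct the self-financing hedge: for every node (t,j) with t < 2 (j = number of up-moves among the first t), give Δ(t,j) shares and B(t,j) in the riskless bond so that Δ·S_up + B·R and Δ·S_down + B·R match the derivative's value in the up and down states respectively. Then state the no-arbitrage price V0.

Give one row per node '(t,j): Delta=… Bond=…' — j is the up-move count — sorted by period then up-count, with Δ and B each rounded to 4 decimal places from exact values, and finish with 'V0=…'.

(0,0): Delta=-0.5318 Bond=131.7244
(1,0): Delta=-1.0000 Bond=230.8034
(1,1): Delta=-0.1974 Bond=65.6340
V0=35.9946

Since d<R<u, set p* = (R−d)/(u−d) = 0.4643; price each node as the discounted p*-expectation of its children.
Terminal payoffs: V(2,0)=120.9820, V(2,1)=29.2540, V(2,2)=0.0000
  t=1,j=0: stock 163.8000 → up 240.7860 (V=29.2540), down 149.0580 (V=120.9820). Price 67.0034; hedge Δ=-1.0000, bond B=230.8034.
  t=1,j=1: stock 264.6000 → up 388.9620 (V=0.0000), down 240.7860 (V=29.2540). Price 13.3947; hedge Δ=-0.1974, bond B=65.6340.
  t=0,j=0: stock 180.0000 → up 264.6000 (V=13.3947), down 163.8000 (V=67.0034). Price 35.9946; hedge Δ=-0.5318, bond B=131.7244.
Each (Δ,B) replicates both successor values, so the strategy is self-financing and V0 is arbitrage-free.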